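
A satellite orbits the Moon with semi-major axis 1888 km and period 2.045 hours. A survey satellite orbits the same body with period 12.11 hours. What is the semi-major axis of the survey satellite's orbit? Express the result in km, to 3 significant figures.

Kepler's third law: a³ ∝ T², so a₂ = a₁ (T₂/T₁)^(2/3).
T₂/T₁ = 5.922, (T₂/T₁)^(2/3) = 3.273.
a₂ = 1888 × 3.273 = 6180 km.

a₂ ≈ 6180 km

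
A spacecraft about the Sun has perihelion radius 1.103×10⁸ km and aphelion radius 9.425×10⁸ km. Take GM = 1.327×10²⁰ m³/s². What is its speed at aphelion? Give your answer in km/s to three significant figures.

v ≈ 5.43 km/s

Semi-major axis a = (r_p + r_a)/2 = 5.2640×10⁸ km = 5.264×10¹¹ m.
Vis-viva: v² = μ(2/r − 1/a) = 1.327×10²⁰ × (2.122×10⁻¹² − 1.900×10⁻¹²) = 2.950×10⁷ m²/s².
v = 5432 m/s = 5.432 km/s.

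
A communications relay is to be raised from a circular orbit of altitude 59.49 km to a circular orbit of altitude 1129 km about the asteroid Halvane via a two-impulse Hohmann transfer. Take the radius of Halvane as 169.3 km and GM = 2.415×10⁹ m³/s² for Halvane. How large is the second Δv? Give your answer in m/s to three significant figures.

r₁ = 169.3 + 59.49 = 228.79 km = 2.2879×10⁵ m.
r₂ = 169.3 + 1129 = 1298.3 km = 1.2983×10⁶ m.
Transfer ellipse a_t = (r₁ + r₂)/2 = 7.635×10⁵ m.
At r₁: circular v_c1 = √(μ/r₁) = 102.7 m/s; transfer-periapsis v_p = √[μ(2/r₁ − 1/a_t)] = 134.0 m/s.
At r₂: circular v_c2 = √(μ/r₂) = 43.13 m/s; transfer-apoapsis v_a = √[μ(2/r₂ − 1/a_t)] = 23.61 m/s.
Δv₂ = v_c2 − v_a = 19.52 m/s.

Δv ≈ 19.5 m/s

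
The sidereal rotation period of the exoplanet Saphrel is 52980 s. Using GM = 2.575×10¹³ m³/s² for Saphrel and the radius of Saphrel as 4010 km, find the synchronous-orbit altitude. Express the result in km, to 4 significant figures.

h_sync ≈ 8223 km

A synchronous orbit has period T, so by Kepler's third law a = (μT²/4π²)^(1/3).
μT²/4π² = 2.575×10¹³ × (5.298×10⁴)² / 39.48 = 1.831×10²¹ m³.
a = 1.223×10⁷ m = 12233 km.
Altitude h = a − R = 12233 − 4010 = 8223.4 km.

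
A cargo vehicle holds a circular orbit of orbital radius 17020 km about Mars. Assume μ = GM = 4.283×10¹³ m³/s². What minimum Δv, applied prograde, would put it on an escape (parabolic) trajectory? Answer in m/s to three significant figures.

Δv ≈ 657 m/s

r = 17020 km = 1.702×10⁷ m.
Circular speed v_c = √(μ/r) = 1586 m/s.
Escape speed v_esc = √(2μ/r) = √2 × v_c = 2243 m/s.
Δv = v_esc − v_c = 657.1 m/s.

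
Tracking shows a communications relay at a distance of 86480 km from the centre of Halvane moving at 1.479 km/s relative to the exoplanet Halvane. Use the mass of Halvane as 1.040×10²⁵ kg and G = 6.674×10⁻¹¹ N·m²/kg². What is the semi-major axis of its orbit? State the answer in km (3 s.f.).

μ = GM = 6.674×10⁻¹¹ × 1.040×10²⁵ = 6.941×10¹⁴ m³/s².
r = 8.648×10⁷ m.
Specific orbital energy ε = v²/2 − μ/r = (1479)²/2 − 6.941×10¹⁴/8.648×10⁷ = -6.932×10⁶ J/kg.
Since ε = −μ/(2a), a = −μ/(2ε) = 5.006×10⁷ m = 50062 km.

a ≈ 50100 km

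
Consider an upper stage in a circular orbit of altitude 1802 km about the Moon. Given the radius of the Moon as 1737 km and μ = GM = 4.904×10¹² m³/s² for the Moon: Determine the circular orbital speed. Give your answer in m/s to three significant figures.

v ≈ 1180 m/s

r = 1737 + 1802 = 3539.0 km = 3.5390×10⁶ m.
For a circular orbit v = √(μ/r) = √(4.904×10¹² / 3.539×10⁶) = √(1.386×10⁶) = 1177 m/s.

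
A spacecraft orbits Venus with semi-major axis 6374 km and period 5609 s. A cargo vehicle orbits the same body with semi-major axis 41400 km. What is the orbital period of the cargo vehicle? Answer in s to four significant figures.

T₂ ≈ 92850 s

Kepler's third law: T² ∝ a³, so T₂ = T₁ (a₂/a₁)^(3/2).
a₂/a₁ = 6.495, (a₂/a₁)^(3/2) = 16.55.
T₂ = 5609 × 16.55 = 92850 s.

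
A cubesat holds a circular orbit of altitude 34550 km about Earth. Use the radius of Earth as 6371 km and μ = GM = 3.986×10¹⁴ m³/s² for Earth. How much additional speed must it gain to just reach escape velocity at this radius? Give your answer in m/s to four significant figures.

r = 6371 + 34550 = 40921 km = 4.0921×10⁷ m.
Circular speed v_c = √(μ/r) = 3121 m/s.
Escape speed v_esc = √(2μ/r) = √2 × v_c = 4414 m/s.
Δv = v_esc − v_c = 1293 m/s.

Δv ≈ 1293 m/s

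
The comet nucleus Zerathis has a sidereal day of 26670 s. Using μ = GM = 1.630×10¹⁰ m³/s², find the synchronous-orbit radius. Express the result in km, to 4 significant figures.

A synchronous orbit has period T, so by Kepler's third law a = (μT²/4π²)^(1/3).
μT²/4π² = 1.630×10¹⁰ × (2.667×10⁴)² / 39.48 = 2.937×10¹⁷ m³.
a = 6.647×10⁵ m = 664.70 km.

r_sync ≈ 664.7 km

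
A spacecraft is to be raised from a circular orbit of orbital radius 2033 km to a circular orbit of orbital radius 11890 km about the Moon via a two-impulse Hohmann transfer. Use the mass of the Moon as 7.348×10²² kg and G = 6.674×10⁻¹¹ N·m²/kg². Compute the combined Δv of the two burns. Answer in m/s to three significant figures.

μ = GM = 6.674×10⁻¹¹ × 7.348×10²² = 4.904×10¹² m³/s².
r₁ = 2033 km = 2.033×10⁶ m.
r₂ = 11890 km = 1.189×10⁷ m.
Transfer ellipse a_t = (r₁ + r₂)/2 = 6.962×10⁶ m.
At r₁: circular v_c1 = √(μ/r₁) = 1553 m/s; transfer-perilune v_p = √[μ(2/r₁ − 1/a_t)] = 2030 m/s.
Δv₁ = v_p − v_c1 = 476.6 m/s.
At r₂: circular v_c2 = √(μ/r₂) = 642.2 m/s; transfer-apolune v_a = √[μ(2/r₂ − 1/a_t)] = 347.1 m/s.
Δv₂ = v_c2 − v_a = 295.2 m/s.
Total Δv = Δv₁ + Δv₂ = 771.8 m/s.

Δv_total ≈ 772 m/s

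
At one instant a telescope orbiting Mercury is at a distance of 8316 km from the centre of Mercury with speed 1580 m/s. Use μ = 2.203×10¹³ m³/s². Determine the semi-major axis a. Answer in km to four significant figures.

a ≈ 7863 km

r = 8.316×10⁶ m.
Vis-viva rearranged: 1/a = 2/r − v²/μ = 2.405×10⁻⁷ − 1.133×10⁻⁷ = 1.272×10⁻⁷ m⁻¹.
a = 7.863×10⁶ m = 7862.7 km.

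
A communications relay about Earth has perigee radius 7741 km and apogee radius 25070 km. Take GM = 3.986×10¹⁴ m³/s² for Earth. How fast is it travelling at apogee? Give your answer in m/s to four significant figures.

Semi-major axis a = (r_p + r_a)/2 = 16406 km = 1.641×10⁷ m.
Vis-viva: v² = μ(2/r − 1/a) = 3.986×10¹⁴ × (7.978×10⁻⁸ − 6.096×10⁻⁸) = 7.502×10⁶ m²/s².
v = 2739 m/s.

v ≈ 2739 m/s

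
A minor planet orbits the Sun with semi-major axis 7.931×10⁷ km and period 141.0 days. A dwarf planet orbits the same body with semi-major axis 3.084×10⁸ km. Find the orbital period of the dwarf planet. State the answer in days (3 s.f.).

Kepler's third law: T² ∝ a³, so T₂ = T₁ (a₂/a₁)^(3/2).
a₂/a₁ = 3.889, (a₂/a₁)^(3/2) = 7.668.
T₂ = 141.0 × 7.668 = 1081 days.

T₂ ≈ 1080 days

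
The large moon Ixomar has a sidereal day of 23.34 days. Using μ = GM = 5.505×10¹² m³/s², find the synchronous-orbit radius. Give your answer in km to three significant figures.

T = 23.34 days = 2.017×10⁶ s.
A synchronous orbit has period T, so by Kepler's third law a = (μT²/4π²)^(1/3).
μT²/4π² = 5.505×10¹² × (2.017×10⁶)² / 39.48 = 5.671×10²³ m³.
a = 8.277×10⁷ m = 82771 km.

r_sync ≈ 82800 km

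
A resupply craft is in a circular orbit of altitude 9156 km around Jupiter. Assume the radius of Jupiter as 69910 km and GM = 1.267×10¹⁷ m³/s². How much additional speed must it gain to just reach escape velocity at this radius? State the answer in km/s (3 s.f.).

r = 69910 + 9156 = 79066 km = 7.9066×10⁷ m.
Circular speed v_c = √(μ/r) = 40030 m/s.
Escape speed v_esc = √(2μ/r) = √2 × v_c = 56610 m/s.
Δv = v_esc − v_c = 16580 m/s = 16.58 km/s.

Δv ≈ 16.6 km/s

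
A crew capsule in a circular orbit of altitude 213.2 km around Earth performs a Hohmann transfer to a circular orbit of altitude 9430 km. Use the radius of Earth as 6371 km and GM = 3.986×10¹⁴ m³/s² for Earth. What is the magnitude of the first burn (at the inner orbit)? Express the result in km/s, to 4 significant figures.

Δv ≈ 1.464 km/s

r₁ = 6371 + 213.2 = 6584.2 km = 6.5842×10⁶ m.
r₂ = 6371 + 9430 = 15801 km = 1.5801×10⁷ m.
Transfer ellipse a_t = (r₁ + r₂)/2 = 1.119×10⁷ m.
At r₁: circular v_c1 = √(μ/r₁) = 7781 m/s; transfer-perigee v_p = √[μ(2/r₁ − 1/a_t)] = 9245 m/s.
Δv₁ = v_p − v_c1 = 1464 m/s.
= 1.464 km/s.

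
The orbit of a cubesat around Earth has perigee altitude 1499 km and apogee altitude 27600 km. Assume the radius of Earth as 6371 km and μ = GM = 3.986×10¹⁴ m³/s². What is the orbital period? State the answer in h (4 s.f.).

T ≈ 8.365 h

r_p = 6371 + 1499 = 7870.0 km = 7.8700×10⁶ m.
r_a = 6371 + 27600 = 33971 km = 3.3971×10⁷ m.
Semi-major axis a = (r_p + r_a)/2 = (7870.0 + 33971)/2 = 20920 km = 2.092×10⁷ m.
By Kepler's third law T = 2π√(a³/μ) = 2π × 4.793×10³ = 3.011×10⁴ s.
= 8.365 h.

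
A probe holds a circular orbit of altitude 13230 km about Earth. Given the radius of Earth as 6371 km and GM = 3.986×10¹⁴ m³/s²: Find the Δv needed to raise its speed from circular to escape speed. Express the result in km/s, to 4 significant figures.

Δv ≈ 1.868 km/s

r = 6371 + 13230 = 19601 km = 1.9601×10⁷ m.
Circular speed v_c = √(μ/r) = 4510 m/s.
Escape speed v_esc = √(2μ/r) = √2 × v_c = 6377 m/s.
Δv = v_esc − v_c = 1868 m/s = 1.868 km/s.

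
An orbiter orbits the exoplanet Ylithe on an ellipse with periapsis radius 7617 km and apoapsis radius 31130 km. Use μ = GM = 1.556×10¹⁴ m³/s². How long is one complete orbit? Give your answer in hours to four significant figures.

T ≈ 11.93 hours

Semi-major axis a = (r_p + r_a)/2 = (7617.0 + 31130)/2 = 19374 km = 1.937×10⁷ m.
By Kepler's third law T = 2π√(a³/μ) = 2π × 6.836×10³ = 4.295×10⁴ s.
= 11.93 hours.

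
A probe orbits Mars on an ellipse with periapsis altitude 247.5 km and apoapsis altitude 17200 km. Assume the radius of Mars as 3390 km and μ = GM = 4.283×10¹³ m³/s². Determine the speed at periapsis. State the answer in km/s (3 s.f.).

v ≈ 4.47 km/s

r_p = 3390 + 247.5 = 3637.5 km = 3.6375×10⁶ m.
r_a = 3390 + 17200 = 20590 km = 2.0590×10⁷ m.
Semi-major axis a = (r_p + r_a)/2 = 12114 km = 1.211×10⁷ m.
Vis-viva: v² = μ(2/r − 1/a) = 4.283×10¹³ × (5.498×10⁻⁷ − 8.255×10⁻⁸) = 2.001×10⁷ m²/s².
v = 4474 m/s = 4.474 km/s.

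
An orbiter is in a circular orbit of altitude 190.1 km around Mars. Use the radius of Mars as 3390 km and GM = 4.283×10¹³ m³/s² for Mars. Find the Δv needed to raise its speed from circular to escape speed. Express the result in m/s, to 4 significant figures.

r = 3390 + 190.1 = 3580.1 km = 3.5801×10⁶ m.
Circular speed v_c = √(μ/r) = 3459 m/s.
Escape speed v_esc = √(2μ/r) = √2 × v_c = 4891 m/s.
Δv = v_esc − v_c = 1433 m/s.

Δv ≈ 1433 m/s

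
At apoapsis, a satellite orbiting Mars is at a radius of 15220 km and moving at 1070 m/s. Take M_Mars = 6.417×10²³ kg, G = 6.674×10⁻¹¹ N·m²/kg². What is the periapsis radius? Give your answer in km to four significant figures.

periapsis radius ≈ 3887 km

μ = GM = 6.674×10⁻¹¹ × 6.417×10²³ = 4.283×10¹³ m³/s².
r_a = 1.522×10⁷ m.
Specific energy ε = v²/2 − μ/r = -2.241×10⁶ J/kg, so a = −μ/(2ε) = 9.554×10⁶ m.
The apsides satisfy r_p + r_a = 2a, so the periapsis radius is 2a − r_a = 3.887×10⁶ m = 3887.1 km.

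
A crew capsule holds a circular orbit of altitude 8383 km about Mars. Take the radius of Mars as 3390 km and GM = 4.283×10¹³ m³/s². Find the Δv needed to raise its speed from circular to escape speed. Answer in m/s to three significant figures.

Δv ≈ 790 m/s

r = 3390 + 8383 = 11773 km = 1.1773×10⁷ m.
Circular speed v_c = √(μ/r) = 1907 m/s.
Escape speed v_esc = √(2μ/r) = √2 × v_c = 2697 m/s.
Δv = v_esc − v_c = 790.1 m/s.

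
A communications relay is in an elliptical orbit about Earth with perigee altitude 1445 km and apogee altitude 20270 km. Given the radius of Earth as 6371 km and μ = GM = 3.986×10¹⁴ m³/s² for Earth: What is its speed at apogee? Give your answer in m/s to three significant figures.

v ≈ 2610 m/s

r_p = 6371 + 1445 = 7816.0 km = 7.8160×10⁶ m.
r_a = 6371 + 20270 = 26641 km = 2.6641×10⁷ m.
Semi-major axis a = (r_p + r_a)/2 = 17228 km = 1.723×10⁷ m.
Vis-viva: v² = μ(2/r − 1/a) = 3.986×10¹⁴ × (7.507×10⁻⁸ − 5.804×10⁻⁸) = 6.788×10⁶ m²/s².
v = 2605 m/s.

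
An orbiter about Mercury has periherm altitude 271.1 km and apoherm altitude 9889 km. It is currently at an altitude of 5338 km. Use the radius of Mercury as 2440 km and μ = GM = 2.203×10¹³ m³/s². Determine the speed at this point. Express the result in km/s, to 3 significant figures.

v ≈ 1.65 km/s

r_p = 2440 + 271.1 = 2711.1 km = 2.7111×10⁶ m.
r_a = 2440 + 9889 = 12329 km = 1.2329×10⁷ m.
r = 2440 + 5338 = 7778.0 km = 7.778×10⁶ m.
Semi-major axis a = (r_p + r_a)/2 = 7520.1 km = 7.520×10⁶ m.
Vis-viva: v² = μ(2/r − 1/a) = 2.203×10¹³ × (2.571×10⁻⁷ − 1.330×10⁻⁷) = 2.735×10⁶ m²/s².
v = 1654 m/s = 1.654 km/s.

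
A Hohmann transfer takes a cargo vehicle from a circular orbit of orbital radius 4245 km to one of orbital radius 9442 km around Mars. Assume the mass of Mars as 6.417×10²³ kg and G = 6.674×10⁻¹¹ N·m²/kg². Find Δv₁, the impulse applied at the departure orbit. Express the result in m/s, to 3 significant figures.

Δv ≈ 555 m/s

μ = GM = 6.674×10⁻¹¹ × 6.417×10²³ = 4.283×10¹³ m³/s².
r₁ = 4245 km = 4.245×10⁶ m.
r₂ = 9442 km = 9.442×10⁶ m.
Transfer ellipse a_t = (r₁ + r₂)/2 = 6.844×10⁶ m.
At r₁: circular v_c1 = √(μ/r₁) = 3176 m/s; transfer-periapsis v_p = √[μ(2/r₁ − 1/a_t)] = 3731 m/s.
Δv₁ = v_p − v_c1 = 554.6 m/s.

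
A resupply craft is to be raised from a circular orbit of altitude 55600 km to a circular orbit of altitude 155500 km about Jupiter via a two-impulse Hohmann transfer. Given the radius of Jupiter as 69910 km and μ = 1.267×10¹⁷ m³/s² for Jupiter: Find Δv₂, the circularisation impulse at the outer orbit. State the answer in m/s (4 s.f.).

r₁ = 69910 + 55600 = 125510 km = 1.2551×10⁸ m.
r₂ = 69910 + 155500 = 225410 km = 2.2541×10⁸ m.
Transfer ellipse a_t = (r₁ + r₂)/2 = 1.755×10⁸ m.
At r₁: circular v_c1 = √(μ/r₁) = 31770 m/s; transfer-perijove v_p = √[μ(2/r₁ − 1/a_t)] = 36010 m/s.
At r₂: circular v_c2 = √(μ/r₂) = 23710 m/s; transfer-apojove v_a = √[μ(2/r₂ − 1/a_t)] = 20050 m/s.
Δv₂ = v_c2 − v_a = 3657 m/s.

Δv ≈ 3657 m/s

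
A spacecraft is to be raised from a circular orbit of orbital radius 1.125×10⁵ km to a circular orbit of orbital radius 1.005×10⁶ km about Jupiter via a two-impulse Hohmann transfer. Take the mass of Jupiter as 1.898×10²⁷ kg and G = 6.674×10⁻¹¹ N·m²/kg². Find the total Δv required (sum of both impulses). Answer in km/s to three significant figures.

μ = GM = 6.674×10⁻¹¹ × 1.898×10²⁷ = 1.267×10¹⁷ m³/s².
r₁ = 1.125×10⁵ km = 1.125×10⁸ m.
r₂ = 1.005×10⁶ km = 1.005×10⁹ m.
Transfer ellipse a_t = (r₁ + r₂)/2 = 5.588×10⁸ m.
At r₁: circular v_c1 = √(μ/r₁) = 33560 m/s; transfer-perijove v_p = √[μ(2/r₁ − 1/a_t)] = 45000 m/s.
Δv₁ = v_p − v_c1 = 11450 m/s.
At r₂: circular v_c2 = √(μ/r₂) = 11230 m/s; transfer-apojove v_a = √[μ(2/r₂ − 1/a_t)] = 5038 m/s.
Δv₂ = v_c2 − v_a = 6189 m/s.
Total Δv = Δv₁ + Δv₂ = 17640 m/s = 17.64 km/s.

Δv_total ≈ 17.6 km/s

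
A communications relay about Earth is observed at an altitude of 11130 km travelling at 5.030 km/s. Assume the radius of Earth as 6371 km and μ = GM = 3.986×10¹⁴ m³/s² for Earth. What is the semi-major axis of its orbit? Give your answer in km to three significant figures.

a ≈ 19700 km

r = 6371 + 11130 = 17501 km = 1.750×10⁷ m.
Specific orbital energy ε = v²/2 − μ/r = (5030)²/2 − 3.986×10¹⁴/1.750×10⁷ = -1.013×10⁷ J/kg.
Since ε = −μ/(2a), a = −μ/(2ε) = 1.968×10⁷ m = 19683 km.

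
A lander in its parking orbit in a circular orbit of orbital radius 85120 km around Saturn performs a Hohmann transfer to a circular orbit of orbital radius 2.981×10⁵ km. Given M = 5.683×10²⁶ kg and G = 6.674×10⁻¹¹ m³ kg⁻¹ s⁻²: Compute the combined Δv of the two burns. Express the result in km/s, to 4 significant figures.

μ = GM = 6.674×10⁻¹¹ × 5.683×10²⁶ = 3.793×10¹⁶ m³/s².
r₁ = 85120 km = 8.512×10⁷ m.
r₂ = 2.981×10⁵ km = 2.981×10⁸ m.
Transfer ellipse a_t = (r₁ + r₂)/2 = 1.916×10⁸ m.
At r₁: circular v_c1 = √(μ/r₁) = 21110 m/s; transfer-perikrone v_p = √[μ(2/r₁ − 1/a_t)] = 26330 m/s.
Δv₁ = v_p − v_c1 = 5220 m/s.
At r₂: circular v_c2 = √(μ/r₂) = 11280 m/s; transfer-apokrone v_a = √[μ(2/r₂ − 1/a_t)] = 7518 m/s.
Δv₂ = v_c2 − v_a = 3762 m/s.
Total Δv = Δv₁ + Δv₂ = 8982 m/s = 8.982 km/s.

Δv_total ≈ 8.982 km/s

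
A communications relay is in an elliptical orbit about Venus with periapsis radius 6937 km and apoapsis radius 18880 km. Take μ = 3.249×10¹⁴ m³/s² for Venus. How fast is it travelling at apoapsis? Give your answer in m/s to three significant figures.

v ≈ 3040 m/s

Semi-major axis a = (r_p + r_a)/2 = 12908 km = 1.291×10⁷ m.
Vis-viva: v² = μ(2/r − 1/a) = 3.249×10¹⁴ × (1.059×10⁻⁷ − 7.747×10⁻⁸) = 9.248×10⁶ m²/s².
v = 3041 m/s.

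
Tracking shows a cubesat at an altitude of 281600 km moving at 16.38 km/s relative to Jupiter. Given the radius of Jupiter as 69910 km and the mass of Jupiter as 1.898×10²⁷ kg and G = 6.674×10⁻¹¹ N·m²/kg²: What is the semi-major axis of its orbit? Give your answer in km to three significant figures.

a ≈ 2.80×10⁵ km

μ = GM = 6.674×10⁻¹¹ × 1.898×10²⁷ = 1.267×10¹⁷ m³/s².
r = 69910 + 281600 = 3.5151×10⁵ km = 3.515×10⁸ m.
Specific orbital energy ε = v²/2 − μ/r = (16380)²/2 − 1.267×10¹⁷/3.515×10⁸ = -2.262×10⁸ J/kg.
Since ε = −μ/(2a), a = −μ/(2ε) = 2.800×10⁸ m = 2.7998×10⁵ km.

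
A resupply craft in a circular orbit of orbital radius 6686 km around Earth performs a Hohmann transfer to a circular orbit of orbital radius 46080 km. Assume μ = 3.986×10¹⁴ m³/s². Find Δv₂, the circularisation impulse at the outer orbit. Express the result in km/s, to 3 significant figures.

Δv ≈ 1.46 km/s

r₁ = 6686 km = 6.686×10⁶ m.
r₂ = 46080 km = 4.608×10⁷ m.
Transfer ellipse a_t = (r₁ + r₂)/2 = 2.638×10⁷ m.
At r₁: circular v_c1 = √(μ/r₁) = 7721 m/s; transfer-perigee v_p = √[μ(2/r₁ − 1/a_t)] = 10200 m/s.
At r₂: circular v_c2 = √(μ/r₂) = 2941 m/s; transfer-apogee v_a = √[μ(2/r₂ − 1/a_t)] = 1481 m/s.
Δv₂ = v_c2 − v_a = 1461 m/s.
= 1.461 km/s.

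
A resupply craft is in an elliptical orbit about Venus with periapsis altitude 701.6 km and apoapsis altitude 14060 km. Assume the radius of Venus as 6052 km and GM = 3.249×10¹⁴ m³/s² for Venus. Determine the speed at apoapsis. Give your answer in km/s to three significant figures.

r_p = 6052 + 701.6 = 6753.6 km = 6.7536×10⁶ m.
r_a = 6052 + 14060 = 20112 km = 2.0112×10⁷ m.
Semi-major axis a = (r_p + r_a)/2 = 13433 km = 1.343×10⁷ m.
Vis-viva: v² = μ(2/r − 1/a) = 3.249×10¹⁴ × (9.944×10⁻⁸ − 7.444×10⁻⁸) = 8.122×10⁶ m²/s².
v = 2850 m/s = 2.850 km/s.

v ≈ 2.85 km/s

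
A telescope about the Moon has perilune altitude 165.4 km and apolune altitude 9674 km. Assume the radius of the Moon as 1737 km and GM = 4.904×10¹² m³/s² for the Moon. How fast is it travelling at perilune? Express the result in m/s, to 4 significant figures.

v ≈ 2102 m/s

r_p = 1737 + 165.4 = 1902.4 km = 1.9024×10⁶ m.
r_a = 1737 + 9674 = 11411 km = 1.1411×10⁷ m.
Semi-major axis a = (r_p + r_a)/2 = 6656.7 km = 6.657×10⁶ m.
Vis-viva: v² = μ(2/r − 1/a) = 4.904×10¹² × (1.051×10⁻⁶ − 1.502×10⁻⁷) = 4.419×10⁶ m²/s².
v = 2102 m/s.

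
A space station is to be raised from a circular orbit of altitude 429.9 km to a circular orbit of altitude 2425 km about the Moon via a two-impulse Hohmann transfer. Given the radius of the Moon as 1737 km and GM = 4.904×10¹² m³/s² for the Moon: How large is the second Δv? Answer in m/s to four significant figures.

Δv ≈ 187.2 m/s

r₁ = 1737 + 429.9 = 2166.9 km = 2.1669×10⁶ m.
r₂ = 1737 + 2425 = 4162.0 km = 4.1620×10⁶ m.
Transfer ellipse a_t = (r₁ + r₂)/2 = 3.164×10⁶ m.
At r₁: circular v_c1 = √(μ/r₁) = 1504 m/s; transfer-perilune v_p = √[μ(2/r₁ − 1/a_t)] = 1725 m/s.
At r₂: circular v_c2 = √(μ/r₂) = 1085 m/s; transfer-apolune v_a = √[μ(2/r₂ − 1/a_t)] = 898.2 m/s.
Δv₂ = v_c2 − v_a = 187.2 m/s.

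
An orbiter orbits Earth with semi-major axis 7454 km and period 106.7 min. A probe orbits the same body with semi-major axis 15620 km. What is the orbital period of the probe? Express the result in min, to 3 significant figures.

Kepler's third law: T² ∝ a³, so T₂ = T₁ (a₂/a₁)^(3/2).
a₂/a₁ = 2.096, (a₂/a₁)^(3/2) = 3.033.
T₂ = 106.7 × 3.033 = 323.7 min.

T₂ ≈ 324 min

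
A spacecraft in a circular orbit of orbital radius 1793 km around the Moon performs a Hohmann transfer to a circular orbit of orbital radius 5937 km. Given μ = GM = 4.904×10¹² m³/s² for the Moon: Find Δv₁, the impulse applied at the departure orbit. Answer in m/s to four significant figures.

Δv ≈ 395.9 m/s

r₁ = 1793 km = 1.793×10⁶ m.
r₂ = 5937 km = 5.937×10⁶ m.
Transfer ellipse a_t = (r₁ + r₂)/2 = 3.865×10⁶ m.
At r₁: circular v_c1 = √(μ/r₁) = 1654 m/s; transfer-perilune v_p = √[μ(2/r₁ − 1/a_t)] = 2050 m/s.
Δv₁ = v_p − v_c1 = 395.9 m/s.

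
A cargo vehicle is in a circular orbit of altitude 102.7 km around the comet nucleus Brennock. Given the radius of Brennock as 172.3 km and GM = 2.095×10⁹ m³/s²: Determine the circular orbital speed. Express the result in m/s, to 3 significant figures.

r = 172.3 + 102.7 = 275.00 km = 2.7500×10⁵ m.
For a circular orbit v = √(μ/r) = √(2.095×10⁹ / 2.750×10⁵) = √(7.618×10³) = 87.28 m/s.

v ≈ 87.3 m/s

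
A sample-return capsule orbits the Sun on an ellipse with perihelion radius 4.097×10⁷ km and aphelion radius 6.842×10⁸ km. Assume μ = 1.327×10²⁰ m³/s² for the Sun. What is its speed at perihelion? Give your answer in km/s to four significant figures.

Semi-major axis a = (r_p + r_a)/2 = 3.6258×10⁸ km = 3.626×10¹¹ m.
Vis-viva: v² = μ(2/r − 1/a) = 1.327×10²⁰ × (4.882×10⁻¹¹ − 2.758×10⁻¹²) = 6.112×10⁹ m²/s².
v = 78180 m/s = 78.18 km/s.

v ≈ 78.18 km/s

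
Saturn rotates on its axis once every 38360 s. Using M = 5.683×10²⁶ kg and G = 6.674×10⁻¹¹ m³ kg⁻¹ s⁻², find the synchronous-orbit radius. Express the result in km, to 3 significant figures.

r_sync ≈ 1.12×10⁵ km

μ = GM = 6.674×10⁻¹¹ × 5.683×10²⁶ = 3.793×10¹⁶ m³/s².
A synchronous orbit has period T, so by Kepler's third law a = (μT²/4π²)^(1/3).
μT²/4π² = 3.793×10¹⁶ × (3.836×10⁴)² / 39.48 = 1.414×10²⁴ m³.
a = 1.122×10⁸ m = 1.1223×10⁵ km.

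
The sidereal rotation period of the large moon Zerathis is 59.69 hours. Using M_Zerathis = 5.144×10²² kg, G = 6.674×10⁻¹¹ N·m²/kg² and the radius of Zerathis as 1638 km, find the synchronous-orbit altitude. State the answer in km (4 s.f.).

h_sync ≈ 14260 km

μ = GM = 6.674×10⁻¹¹ × 5.144×10²² = 3.433×10¹² m³/s².
T = 59.69 hours = 2.149×10⁵ s.
A synchronous orbit has period T, so by Kepler's third law a = (μT²/4π²)^(1/3).
μT²/4π² = 3.433×10¹² × (2.149×10⁵)² / 39.48 = 4.015×10²¹ m³.
a = 1.589×10⁷ m = 15894 km.
Altitude h = a − R = 15894 − 1638 = 14256 km.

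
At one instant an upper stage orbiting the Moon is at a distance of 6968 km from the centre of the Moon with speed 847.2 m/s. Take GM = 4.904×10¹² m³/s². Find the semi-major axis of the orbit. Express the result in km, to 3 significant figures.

a ≈ 7110 km

r = 6.968×10⁶ m.
Specific orbital energy ε = v²/2 − μ/r = (847.2)²/2 − 4.904×10¹²/6.968×10⁶ = -3.449×10⁵ J/kg.
Since ε = −μ/(2a), a = −μ/(2ε) = 7.109×10⁶ m = 7109.0 km.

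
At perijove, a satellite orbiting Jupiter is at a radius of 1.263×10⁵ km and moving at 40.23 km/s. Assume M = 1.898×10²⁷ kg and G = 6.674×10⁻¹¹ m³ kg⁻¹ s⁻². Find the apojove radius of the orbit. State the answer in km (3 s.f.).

apojove radius ≈ 5.28×10⁵ km

μ = GM = 6.674×10⁻¹¹ × 1.898×10²⁷ = 1.267×10¹⁷ m³/s².
r_p = 1.263×10⁸ m.
Specific energy ε = v²/2 − μ/r = -1.937×10⁸ J/kg, so a = −μ/(2ε) = 3.269×10⁸ m.
The apsides satisfy r_p + r_a = 2a, so the apojove radius is 2a − r_p = 5.276×10⁸ m = 5.2758×10⁵ km.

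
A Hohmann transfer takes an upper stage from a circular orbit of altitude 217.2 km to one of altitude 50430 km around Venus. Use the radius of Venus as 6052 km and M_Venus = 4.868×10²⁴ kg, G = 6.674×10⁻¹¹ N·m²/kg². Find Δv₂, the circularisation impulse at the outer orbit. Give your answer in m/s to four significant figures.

Δv ≈ 1326 m/s

μ = GM = 6.674×10⁻¹¹ × 4.868×10²⁴ = 3.249×10¹⁴ m³/s².
r₁ = 6052 + 217.2 = 6269.2 km = 6.2692×10⁶ m.
r₂ = 6052 + 50430 = 56482 km = 5.6482×10⁷ m.
Transfer ellipse a_t = (r₁ + r₂)/2 = 3.138×10⁷ m.
At r₁: circular v_c1 = √(μ/r₁) = 7199 m/s; transfer-periapsis v_p = √[μ(2/r₁ − 1/a_t)] = 9659 m/s.
At r₂: circular v_c2 = √(μ/r₂) = 2398 m/s; transfer-apoapsis v_a = √[μ(2/r₂ − 1/a_t)] = 1072 m/s.
Δv₂ = v_c2 − v_a = 1326 m/s.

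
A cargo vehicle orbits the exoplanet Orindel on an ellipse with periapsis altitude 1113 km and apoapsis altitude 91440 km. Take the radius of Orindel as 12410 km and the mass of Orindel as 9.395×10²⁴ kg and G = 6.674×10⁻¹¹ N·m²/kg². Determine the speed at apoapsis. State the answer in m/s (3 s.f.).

v ≈ 1180 m/s

μ = GM = 6.674×10⁻¹¹ × 9.395×10²⁴ = 6.270×10¹⁴ m³/s².
r_p = 12410 + 1113 = 13523 km = 1.3523×10⁷ m.
r_a = 12410 + 91440 = 103850 km = 1.0385×10⁸ m.
Semi-major axis a = (r_p + r_a)/2 = 58686 km = 5.869×10⁷ m.
Vis-viva: v² = μ(2/r − 1/a) = 6.270×10¹⁴ × (1.926×10⁻⁸ − 1.704×10⁻⁸) = 1.391×10⁶ m²/s².
v = 1180 m/s.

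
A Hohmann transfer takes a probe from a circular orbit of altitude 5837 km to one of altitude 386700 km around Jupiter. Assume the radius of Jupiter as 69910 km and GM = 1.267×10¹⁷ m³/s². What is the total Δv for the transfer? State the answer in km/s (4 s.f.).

r₁ = 69910 + 5837 = 75747 km = 7.5747×10⁷ m.
r₂ = 69910 + 386700 = 456610 km = 4.5661×10⁸ m.
Transfer ellipse a_t = (r₁ + r₂)/2 = 2.662×10⁸ m.
At r₁: circular v_c1 = √(μ/r₁) = 40900 m/s; transfer-perijove v_p = √[μ(2/r₁ − 1/a_t)] = 53570 m/s.
Δv₁ = v_p − v_c1 = 12670 m/s.
At r₂: circular v_c2 = √(μ/r₂) = 16660 m/s; transfer-apojove v_a = √[μ(2/r₂ − 1/a_t)] = 8886 m/s.
Δv₂ = v_c2 − v_a = 7772 m/s.
Total Δv = Δv₁ + Δv₂ = 20440 m/s = 20.44 km/s.

Δv_total ≈ 20.44 km/s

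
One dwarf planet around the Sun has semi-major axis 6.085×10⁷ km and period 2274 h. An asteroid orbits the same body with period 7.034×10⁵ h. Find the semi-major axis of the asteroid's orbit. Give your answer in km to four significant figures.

a₂ ≈ 2.783×10⁹ km

Kepler's third law: a³ ∝ T², so a₂ = a₁ (T₂/T₁)^(2/3).
T₂/T₁ = 309.3, (T₂/T₁)^(2/3) = 45.74.
a₂ = 6.085×10⁷ × 45.74 = 2.783×10⁹ km.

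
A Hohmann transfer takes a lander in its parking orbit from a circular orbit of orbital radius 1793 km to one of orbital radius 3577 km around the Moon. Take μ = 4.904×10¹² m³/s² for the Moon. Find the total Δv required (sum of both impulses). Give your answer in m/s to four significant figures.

r₁ = 1793 km = 1.793×10⁶ m.
r₂ = 3577 km = 3.577×10⁶ m.
Transfer ellipse a_t = (r₁ + r₂)/2 = 2.685×10⁶ m.
At r₁: circular v_c1 = √(μ/r₁) = 1654 m/s; transfer-perilune v_p = √[μ(2/r₁ − 1/a_t)] = 1909 m/s.
Δv₁ = v_p − v_c1 = 255.0 m/s.
At r₂: circular v_c2 = √(μ/r₂) = 1171 m/s; transfer-apolune v_a = √[μ(2/r₂ − 1/a_t)] = 956.8 m/s.
Δv₂ = v_c2 − v_a = 214.1 m/s.
Total Δv = Δv₁ + Δv₂ = 469.1 m/s.

Δv_total ≈ 469.1 m/s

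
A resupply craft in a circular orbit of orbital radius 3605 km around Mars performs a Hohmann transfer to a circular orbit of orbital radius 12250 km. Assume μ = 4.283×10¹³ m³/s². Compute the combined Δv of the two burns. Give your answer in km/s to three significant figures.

Δv_total ≈ 1.45 km/s

r₁ = 3605 km = 3.605×10⁶ m.
r₂ = 12250 km = 1.225×10⁷ m.
Transfer ellipse a_t = (r₁ + r₂)/2 = 7.928×10⁶ m.
At r₁: circular v_c1 = √(μ/r₁) = 3447 m/s; transfer-periapsis v_p = √[μ(2/r₁ − 1/a_t)] = 4285 m/s.
Δv₁ = v_p − v_c1 = 837.9 m/s.
At r₂: circular v_c2 = √(μ/r₂) = 1870 m/s; transfer-apoapsis v_a = √[μ(2/r₂ − 1/a_t)] = 1261 m/s.
Δv₂ = v_c2 − v_a = 608.9 m/s.
Total Δv = Δv₁ + Δv₂ = 1447 m/s = 1.447 km/s.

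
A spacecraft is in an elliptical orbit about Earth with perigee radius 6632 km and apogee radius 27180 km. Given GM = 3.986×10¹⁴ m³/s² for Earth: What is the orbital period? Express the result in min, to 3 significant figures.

T ≈ 365 min

Semi-major axis a = (r_p + r_a)/2 = (6632.0 + 27180)/2 = 16906 km = 1.691×10⁷ m.
By Kepler's third law T = 2π√(a³/μ) = 2π × 3.482×10³ = 2.188×10⁴ s.
= 364.6 min.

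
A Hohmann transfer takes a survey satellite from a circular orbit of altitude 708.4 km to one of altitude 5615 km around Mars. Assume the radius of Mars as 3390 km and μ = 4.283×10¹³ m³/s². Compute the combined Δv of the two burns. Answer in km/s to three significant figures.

r₁ = 3390 + 708.4 = 4098.4 km = 4.0984×10⁶ m.
r₂ = 3390 + 5615 = 9005.0 km = 9.0050×10⁶ m.
Transfer ellipse a_t = (r₁ + r₂)/2 = 6.552×10⁶ m.
At r₁: circular v_c1 = √(μ/r₁) = 3233 m/s; transfer-periapsis v_p = √[μ(2/r₁ − 1/a_t)] = 3790 m/s.
Δv₁ = v_p − v_c1 = 557.2 m/s.
At r₂: circular v_c2 = √(μ/r₂) = 2181 m/s; transfer-apoapsis v_a = √[μ(2/r₂ − 1/a_t)] = 1725 m/s.
Δv₂ = v_c2 − v_a = 456.0 m/s.
Total Δv = Δv₁ + Δv₂ = 1013 m/s = 1.013 km/s.

Δv_total ≈ 1.01 km/s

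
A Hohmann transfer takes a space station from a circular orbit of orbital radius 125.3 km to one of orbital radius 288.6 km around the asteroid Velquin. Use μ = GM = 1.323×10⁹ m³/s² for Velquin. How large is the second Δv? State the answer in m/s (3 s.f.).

r₁ = 125.3 km = 1.253×10⁵ m.
r₂ = 288.6 km = 2.886×10⁵ m.
Transfer ellipse a_t = (r₁ + r₂)/2 = 2.070×10⁵ m.
At r₁: circular v_c1 = √(μ/r₁) = 102.8 m/s; transfer-periapsis v_p = √[μ(2/r₁ − 1/a_t)] = 121.3 m/s.
At r₂: circular v_c2 = √(μ/r₂) = 67.71 m/s; transfer-apoapsis v_a = √[μ(2/r₂ − 1/a_t)] = 52.68 m/s.
Δv₂ = v_c2 − v_a = 15.02 m/s.

Δv ≈ 15.0 m/s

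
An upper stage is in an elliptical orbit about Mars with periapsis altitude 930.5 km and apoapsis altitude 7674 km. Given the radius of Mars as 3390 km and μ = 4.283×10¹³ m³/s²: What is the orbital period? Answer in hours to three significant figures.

r_p = 3390 + 930.5 = 4320.5 km = 4.3205×10⁶ m.
r_a = 3390 + 7674 = 11064 km = 1.1064×10⁷ m.
Semi-major axis a = (r_p + r_a)/2 = (4320.5 + 11064)/2 = 7692.2 km = 7.692×10⁶ m.
By Kepler's third law T = 2π√(a³/μ) = 2π × 3.260×10³ = 2.048×10⁴ s.
= 5.690 hours.

T ≈ 5.69 hours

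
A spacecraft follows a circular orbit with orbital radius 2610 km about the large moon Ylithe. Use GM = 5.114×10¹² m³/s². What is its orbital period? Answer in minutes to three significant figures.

r = 2610 km = 2.610×10⁶ m.
Kepler's third law: T = 2π√(r³/μ) = 2π√((2.610×10⁶)³ / 5.114×10¹²).
r³/μ = 3.477×10⁶ s², so T = 2π × 1.865×10³ = 1.172×10⁴ s.
Converting: 1.172×10⁴ s ÷ 60.00 = 195.3 minutes.

T ≈ 195 minutes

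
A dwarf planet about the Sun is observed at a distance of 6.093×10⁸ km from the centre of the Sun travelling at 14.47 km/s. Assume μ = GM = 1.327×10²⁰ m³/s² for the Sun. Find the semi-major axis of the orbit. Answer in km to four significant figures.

a ≈ 5.866×10⁸ km

r = 6.093×10¹¹ m.
Specific orbital energy ε = v²/2 − μ/r = (14470)²/2 − 1.327×10²⁰/6.093×10¹¹ = -1.131×10⁸ J/kg.
Since ε = −μ/(2a), a = −μ/(2ε) = 5.866×10¹¹ m = 5.8665×10⁸ km.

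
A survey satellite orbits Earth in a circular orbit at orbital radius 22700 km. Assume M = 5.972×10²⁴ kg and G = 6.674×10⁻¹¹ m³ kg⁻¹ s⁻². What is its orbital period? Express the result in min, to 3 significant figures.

μ = GM = 6.674×10⁻¹¹ × 5.972×10²⁴ = 3.986×10¹⁴ m³/s².
r = 22700 km = 2.270×10⁷ m.
Kepler's third law: T = 2π√(r³/μ) = 2π√((2.270×10⁷)³ / 3.986×10¹⁴).
r³/μ = 2.935×10⁷ s², so T = 2π × 5.417×10³ = 3.404×10⁴ s.
Converting: 3.404×10⁴ s ÷ 60.00 = 567.3 min.

T ≈ 567 min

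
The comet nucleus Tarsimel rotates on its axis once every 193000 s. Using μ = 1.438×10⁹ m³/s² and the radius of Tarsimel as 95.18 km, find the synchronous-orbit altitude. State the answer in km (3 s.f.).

h_sync ≈ 1010 km

A synchronous orbit has period T, so by Kepler's third law a = (μT²/4π²)^(1/3).
μT²/4π² = 1.438×10⁹ × (1.930×10⁵)² / 39.48 = 1.357×10¹⁸ m³.
a = 1.107×10⁶ m = 1107.1 km.
Altitude h = a − R = 1107.1 − 95.18 = 1011.9 km.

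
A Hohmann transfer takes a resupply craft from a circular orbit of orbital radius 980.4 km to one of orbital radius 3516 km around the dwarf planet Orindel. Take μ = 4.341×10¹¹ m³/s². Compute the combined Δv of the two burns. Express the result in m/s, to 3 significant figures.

r₁ = 980.4 km = 9.804×10⁵ m.
r₂ = 3516 km = 3.516×10⁶ m.
Transfer ellipse a_t = (r₁ + r₂)/2 = 2.248×10⁶ m.
At r₁: circular v_c1 = √(μ/r₁) = 665.4 m/s; transfer-periapsis v_p = √[μ(2/r₁ − 1/a_t)] = 832.1 m/s.
Δv₁ = v_p − v_c1 = 166.7 m/s.
At r₂: circular v_c2 = √(μ/r₂) = 351.4 m/s; transfer-apoapsis v_a = √[μ(2/r₂ − 1/a_t)] = 232.0 m/s.
Δv₂ = v_c2 − v_a = 119.3 m/s.
Total Δv = Δv₁ + Δv₂ = 286.1 m/s.

Δv_total ≈ 286 m/s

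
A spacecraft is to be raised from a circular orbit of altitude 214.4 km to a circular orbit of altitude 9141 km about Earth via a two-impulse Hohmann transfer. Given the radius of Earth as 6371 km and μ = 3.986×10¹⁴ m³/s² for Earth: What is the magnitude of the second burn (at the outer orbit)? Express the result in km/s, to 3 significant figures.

Δv ≈ 1.16 km/s

r₁ = 6371 + 214.4 = 6585.4 km = 6.5854×10⁶ m.
r₂ = 6371 + 9141 = 15512 km = 1.5512×10⁷ m.
Transfer ellipse a_t = (r₁ + r₂)/2 = 1.105×10⁷ m.
At r₁: circular v_c1 = √(μ/r₁) = 7780 m/s; transfer-perigee v_p = √[μ(2/r₁ − 1/a_t)] = 9218 m/s.
At r₂: circular v_c2 = √(μ/r₂) = 5069 m/s; transfer-apogee v_a = √[μ(2/r₂ − 1/a_t)] = 3914 m/s.
Δv₂ = v_c2 − v_a = 1156 m/s.
= 1.156 km/s.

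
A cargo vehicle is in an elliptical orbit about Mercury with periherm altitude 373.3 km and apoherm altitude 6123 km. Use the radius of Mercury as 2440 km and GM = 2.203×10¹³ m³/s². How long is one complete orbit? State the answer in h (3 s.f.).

r_p = 2440 + 373.3 = 2813.3 km = 2.8133×10⁶ m.
r_a = 2440 + 6123 = 8563.0 km = 8.5630×10⁶ m.
Semi-major axis a = (r_p + r_a)/2 = (2813.3 + 8563.0)/2 = 5688.1 km = 5.688×10⁶ m.
By Kepler's third law T = 2π√(a³/μ) = 2π × 2.890×10³ = 1.816×10⁴ s.
= 5.045 h.

T ≈ 5.04 h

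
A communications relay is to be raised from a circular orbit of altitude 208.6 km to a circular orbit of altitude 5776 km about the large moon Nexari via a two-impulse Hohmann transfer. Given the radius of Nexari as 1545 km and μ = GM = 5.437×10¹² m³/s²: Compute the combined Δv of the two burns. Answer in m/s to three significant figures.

r₁ = 1545 + 208.6 = 1753.6 km = 1.7536×10⁶ m.
r₂ = 1545 + 5776 = 7321.0 km = 7.3210×10⁶ m.
Transfer ellipse a_t = (r₁ + r₂)/2 = 4.537×10⁶ m.
At r₁: circular v_c1 = √(μ/r₁) = 1761 m/s; transfer-periapsis v_p = √[μ(2/r₁ − 1/a_t)] = 2237 m/s.
Δv₁ = v_p − v_c1 = 475.8 m/s.
At r₂: circular v_c2 = √(μ/r₂) = 861.8 m/s; transfer-apoapsis v_a = √[μ(2/r₂ − 1/a_t)] = 535.7 m/s.
Δv₂ = v_c2 − v_a = 326.0 m/s.
Total Δv = Δv₁ + Δv₂ = 801.9 m/s.

Δv_total ≈ 802 m/s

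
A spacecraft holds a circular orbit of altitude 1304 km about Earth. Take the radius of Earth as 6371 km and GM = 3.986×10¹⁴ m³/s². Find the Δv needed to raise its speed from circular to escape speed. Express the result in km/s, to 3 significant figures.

Δv ≈ 2.99 km/s

r = 6371 + 1304 = 7675.0 km = 7.6750×10⁶ m.
Circular speed v_c = √(μ/r) = 7207 m/s.
Escape speed v_esc = √(2μ/r) = √2 × v_c = 10190 m/s.
Δv = v_esc − v_c = 2985 m/s = 2.985 km/s.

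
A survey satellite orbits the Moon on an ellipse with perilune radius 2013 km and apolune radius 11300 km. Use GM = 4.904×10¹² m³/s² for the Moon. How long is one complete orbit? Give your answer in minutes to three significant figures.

Semi-major axis a = (r_p + r_a)/2 = (2013.0 + 11300)/2 = 6656.5 km = 6.656×10⁶ m.
By Kepler's third law T = 2π√(a³/μ) = 2π × 7.755×10³ = 4.873×10⁴ s.
= 812.1 minutes.

T ≈ 812 minutes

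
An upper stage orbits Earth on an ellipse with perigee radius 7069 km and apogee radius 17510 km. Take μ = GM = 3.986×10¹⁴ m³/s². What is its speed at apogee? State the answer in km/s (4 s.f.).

v ≈ 3.619 km/s

Semi-major axis a = (r_p + r_a)/2 = 12290 km = 1.229×10⁷ m.
Vis-viva: v² = μ(2/r − 1/a) = 3.986×10¹⁴ × (1.142×10⁻⁷ − 8.137×10⁻⁸) = 1.309×10⁷ m²/s².
v = 3619 m/s = 3.619 km/s.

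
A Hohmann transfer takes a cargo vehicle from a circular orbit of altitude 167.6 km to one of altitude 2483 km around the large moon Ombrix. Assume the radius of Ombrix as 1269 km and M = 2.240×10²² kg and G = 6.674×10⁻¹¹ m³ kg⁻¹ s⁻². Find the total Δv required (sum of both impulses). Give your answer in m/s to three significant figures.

μ = GM = 6.674×10⁻¹¹ × 2.240×10²² = 1.495×10¹² m³/s².
r₁ = 1269 + 167.6 = 1436.6 km = 1.4366×10⁶ m.
r₂ = 1269 + 2483 = 3752.0 km = 3.7520×10⁶ m.
Transfer ellipse a_t = (r₁ + r₂)/2 = 2.594×10⁶ m.
At r₁: circular v_c1 = √(μ/r₁) = 1020 m/s; transfer-periapsis v_p = √[μ(2/r₁ − 1/a_t)] = 1227 m/s.
Δv₁ = v_p − v_c1 = 206.7 m/s.
At r₂: circular v_c2 = √(μ/r₂) = 631.2 m/s; transfer-apoapsis v_a = √[μ(2/r₂ − 1/a_t)] = 469.7 m/s.
Δv₂ = v_c2 − v_a = 161.5 m/s.
Total Δv = Δv₁ + Δv₂ = 368.2 m/s.

Δv_total ≈ 368 m/s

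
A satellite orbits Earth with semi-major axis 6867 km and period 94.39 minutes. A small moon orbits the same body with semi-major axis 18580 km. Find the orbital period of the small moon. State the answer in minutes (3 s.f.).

Kepler's third law: T² ∝ a³, so T₂ = T₁ (a₂/a₁)^(3/2).
a₂/a₁ = 2.706, (a₂/a₁)^(3/2) = 4.451.
T₂ = 94.39 × 4.451 = 420.1 minutes.

T₂ ≈ 420 minutes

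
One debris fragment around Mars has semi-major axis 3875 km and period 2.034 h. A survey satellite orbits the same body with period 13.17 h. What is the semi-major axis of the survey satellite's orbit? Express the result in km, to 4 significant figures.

Kepler's third law: a³ ∝ T², so a₂ = a₁ (T₂/T₁)^(2/3).
T₂/T₁ = 6.475, (T₂/T₁)^(2/3) = 3.474.
a₂ = 3875 × 3.474 = 13460 km.

a₂ ≈ 13460 km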